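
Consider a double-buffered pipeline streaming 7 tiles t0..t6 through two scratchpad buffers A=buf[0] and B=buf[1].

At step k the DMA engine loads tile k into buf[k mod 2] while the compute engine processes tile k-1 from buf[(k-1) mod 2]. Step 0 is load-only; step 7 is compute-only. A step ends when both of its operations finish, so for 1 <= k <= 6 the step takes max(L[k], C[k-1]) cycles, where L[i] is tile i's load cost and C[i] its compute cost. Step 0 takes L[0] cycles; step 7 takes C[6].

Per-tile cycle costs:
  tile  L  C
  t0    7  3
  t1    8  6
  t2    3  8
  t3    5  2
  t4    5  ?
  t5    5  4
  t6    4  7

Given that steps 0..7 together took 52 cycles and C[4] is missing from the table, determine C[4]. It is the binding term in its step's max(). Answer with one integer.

step 0 → dur = L[0]=7 = 7
step 1 → dur = max(L[1]=8, C[0]=3) = 8
step 2 → dur = max(L[2]=3, C[1]=6) = 6
step 3 → dur = max(L[3]=5, C[2]=8) = 8
step 4 → dur = max(L[4]=5, C[3]=2) = 5
step 5 → dur = max(L[5]=5, C[4]=?) = C[4]  (unknown; binding)
step 6 → dur = max(L[6]=4, C[5]=4) = 4
step 7 → dur = C[6]=7 = 7
sum of known step durations = 45
dur[5] = total - known = 52 - 45 = 7
C[4] is the binding max in step 5, so C[4] = dur[5] = 7

C[4] = 7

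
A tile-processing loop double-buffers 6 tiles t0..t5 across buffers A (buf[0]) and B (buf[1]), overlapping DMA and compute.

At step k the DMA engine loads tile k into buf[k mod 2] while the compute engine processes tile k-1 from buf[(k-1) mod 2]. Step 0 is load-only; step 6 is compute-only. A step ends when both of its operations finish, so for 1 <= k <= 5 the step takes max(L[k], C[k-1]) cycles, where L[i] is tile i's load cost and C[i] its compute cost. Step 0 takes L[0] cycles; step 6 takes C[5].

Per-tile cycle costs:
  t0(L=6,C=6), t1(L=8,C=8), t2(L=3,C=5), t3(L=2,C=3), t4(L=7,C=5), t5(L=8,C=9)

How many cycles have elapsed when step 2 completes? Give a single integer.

[0] DMA t0→A (6c) ∥ CU idle ⇒ 6c, clock 6
[1] DMA t1→B (8c) ∥ CU A:t0 (6c) ⇒ 8c, clock 14
[2] DMA t2→A (3c) ∥ CU B:t1 (8c) ⇒ 8c, clock 22
[3] DMA t3→B (2c) ∥ CU A:t2 (5c) ⇒ 5c, clock 27
[4] DMA t4→A (7c) ∥ CU B:t3 (3c) ⇒ 7c, clock 34
[5] DMA t5→B (8c) ∥ CU A:t4 (5c) ⇒ 8c, clock 42
[6] DMA idle ∥ CU B:t5 (9c) ⇒ 9c, clock 51

end_cycle[2] = 22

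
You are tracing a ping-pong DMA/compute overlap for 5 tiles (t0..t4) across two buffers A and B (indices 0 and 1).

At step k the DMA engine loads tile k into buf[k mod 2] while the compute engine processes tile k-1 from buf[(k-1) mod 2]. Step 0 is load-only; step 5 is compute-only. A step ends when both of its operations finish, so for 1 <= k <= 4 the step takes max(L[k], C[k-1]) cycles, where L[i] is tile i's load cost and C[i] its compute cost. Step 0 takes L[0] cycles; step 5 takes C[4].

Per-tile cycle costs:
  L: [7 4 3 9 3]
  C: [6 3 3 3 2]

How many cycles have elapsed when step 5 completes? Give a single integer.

[0] DMA t0→A (7c) ∥ CU idle ⇒ 7c, clock 7
[1] DMA t1→B (4c) ∥ CU A:t0 (6c) ⇒ 6c, clock 13
[2] DMA t2→A (3c) ∥ CU B:t1 (3c) ⇒ 3c, clock 16
[3] DMA t3→B (9c) ∥ CU A:t2 (3c) ⇒ 9c, clock 25
[4] DMA t4→A (3c) ∥ CU B:t3 (3c) ⇒ 3c, clock 28
[5] DMA idle ∥ CU A:t4 (2c) ⇒ 2c, clock 30

end_cycle[5] = 30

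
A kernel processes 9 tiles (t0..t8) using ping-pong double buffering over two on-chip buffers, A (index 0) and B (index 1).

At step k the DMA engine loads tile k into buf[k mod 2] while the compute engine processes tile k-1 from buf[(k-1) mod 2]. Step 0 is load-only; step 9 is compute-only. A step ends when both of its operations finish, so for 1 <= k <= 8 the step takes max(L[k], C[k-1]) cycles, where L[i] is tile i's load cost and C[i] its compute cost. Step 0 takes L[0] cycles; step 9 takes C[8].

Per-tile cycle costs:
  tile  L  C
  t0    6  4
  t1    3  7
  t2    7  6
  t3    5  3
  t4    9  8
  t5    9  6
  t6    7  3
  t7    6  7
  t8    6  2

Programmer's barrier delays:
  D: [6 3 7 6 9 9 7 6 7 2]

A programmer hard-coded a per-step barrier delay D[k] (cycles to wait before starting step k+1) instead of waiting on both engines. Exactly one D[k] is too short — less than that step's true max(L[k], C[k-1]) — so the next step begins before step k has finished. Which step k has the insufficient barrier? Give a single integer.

hazard at step 1

[0] required=L[0]=6=6 vs D=6 ok
[1] required=max(L[1]=3,C[0]=4)=4 vs D=3 SHORT
[2] required=max(L[2]=7,C[1]=7)=7 vs D=7 ok
[3] required=max(L[3]=5,C[2]=6)=6 vs D=6 ok
[4] required=max(L[4]=9,C[3]=3)=9 vs D=9 ok
[5] required=max(L[5]=9,C[4]=8)=9 vs D=9 ok
[6] required=max(L[6]=7,C[5]=6)=7 vs D=7 ok
[7] required=max(L[7]=6,C[6]=3)=6 vs D=6 ok
[8] required=max(L[8]=6,C[7]=7)=7 vs D=7 ok
[9] required=C[8]=2=2 vs D=2 ok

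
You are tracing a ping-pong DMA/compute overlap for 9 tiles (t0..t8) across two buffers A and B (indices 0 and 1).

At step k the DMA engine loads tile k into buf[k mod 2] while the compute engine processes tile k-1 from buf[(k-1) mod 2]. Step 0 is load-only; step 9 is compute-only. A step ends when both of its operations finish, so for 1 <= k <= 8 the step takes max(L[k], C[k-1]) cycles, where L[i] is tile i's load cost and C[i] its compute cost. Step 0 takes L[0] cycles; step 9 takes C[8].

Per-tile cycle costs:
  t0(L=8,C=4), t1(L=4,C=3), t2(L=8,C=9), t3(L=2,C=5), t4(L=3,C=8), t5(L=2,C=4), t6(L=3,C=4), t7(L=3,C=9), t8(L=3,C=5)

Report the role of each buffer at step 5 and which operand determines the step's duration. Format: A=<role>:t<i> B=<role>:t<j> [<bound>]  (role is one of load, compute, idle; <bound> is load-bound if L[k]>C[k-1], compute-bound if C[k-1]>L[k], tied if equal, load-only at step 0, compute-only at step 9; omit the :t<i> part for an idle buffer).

  0. 8=8c; end=8; A:t0 B:-
  1. max(4,4)=4c; end=12; A:t0 B:t1
  2. max(8,3)=8c; end=20; A:t2 B:t1
  3. max(2,9)=9c; end=29; A:t2 B:t3
  4. max(3,5)=5c; end=34; A:t4 B:t3
  5. max(2,8)=8c; end=42; A:t4 B:t5
  6. max(3,4)=4c; end=46; A:t6 B:t5
  7. max(3,4)=4c; end=50; A:t6 B:t7
  8. max(3,9)=9c; end=59; A:t8 B:t7
  9. 5=5c; end=64; A:t8 B:t7

step 5: A=compute:t4 B=load:t5 [compute-bound]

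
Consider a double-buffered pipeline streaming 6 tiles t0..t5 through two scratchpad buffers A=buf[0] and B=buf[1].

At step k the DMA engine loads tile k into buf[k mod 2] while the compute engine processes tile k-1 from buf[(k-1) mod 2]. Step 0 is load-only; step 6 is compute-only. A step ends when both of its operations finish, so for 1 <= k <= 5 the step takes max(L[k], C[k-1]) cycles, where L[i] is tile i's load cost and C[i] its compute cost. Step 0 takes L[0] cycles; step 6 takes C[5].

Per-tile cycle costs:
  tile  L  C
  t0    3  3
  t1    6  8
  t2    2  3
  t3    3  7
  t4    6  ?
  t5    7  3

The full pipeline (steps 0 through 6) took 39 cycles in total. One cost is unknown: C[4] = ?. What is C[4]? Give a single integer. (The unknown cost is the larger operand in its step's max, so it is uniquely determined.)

C[4] = 9

step 0 | dur = L[0]=3 = 3
step 1 | dur = max(L[1]=6, C[0]=3) = 6
step 2 | dur = max(L[2]=2, C[1]=8) = 8
step 3 | dur = max(L[3]=3, C[2]=3) = 3
step 4 | dur = max(L[4]=6, C[3]=7) = 7
step 5 | dur = max(L[5]=7, C[4]=?) = C[4]  (unknown; binding)
step 6 | dur = C[5]=3 = 3
sum of known step durations = 30
dur[5] = total - known = 39 - 30 = 9
C[4] is the binding max in step 5, so C[4] = dur[5] = 9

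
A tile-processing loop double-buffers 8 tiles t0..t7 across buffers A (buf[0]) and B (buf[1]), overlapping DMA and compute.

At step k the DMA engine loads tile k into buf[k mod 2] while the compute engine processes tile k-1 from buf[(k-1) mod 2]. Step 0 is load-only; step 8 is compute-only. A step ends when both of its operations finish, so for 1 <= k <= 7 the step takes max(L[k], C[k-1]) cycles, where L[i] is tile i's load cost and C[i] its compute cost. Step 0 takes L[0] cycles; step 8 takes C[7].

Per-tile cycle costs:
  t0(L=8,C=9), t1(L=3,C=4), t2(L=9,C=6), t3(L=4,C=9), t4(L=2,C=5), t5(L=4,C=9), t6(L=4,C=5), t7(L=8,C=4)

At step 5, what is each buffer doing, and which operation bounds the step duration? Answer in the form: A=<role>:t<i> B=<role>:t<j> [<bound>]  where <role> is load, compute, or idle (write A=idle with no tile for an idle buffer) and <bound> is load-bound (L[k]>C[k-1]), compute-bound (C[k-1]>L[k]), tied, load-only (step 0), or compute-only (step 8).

step 5: A=compute:t4 B=load:t5 [compute-bound]

[0] DMA t0→A (8c) ∥ CU idle ⇒ 8c, clock 8
[1] DMA t1→B (3c) ∥ CU A:t0 (9c) ⇒ 9c, clock 17
[2] DMA t2→A (9c) ∥ CU B:t1 (4c) ⇒ 9c, clock 26
[3] DMA t3→B (4c) ∥ CU A:t2 (6c) ⇒ 6c, clock 32
[4] DMA t4→A (2c) ∥ CU B:t3 (9c) ⇒ 9c, clock 41
[5] DMA t5→B (4c) ∥ CU A:t4 (5c) ⇒ 5c, clock 46
[6] DMA t6→A (4c) ∥ CU B:t5 (9c) ⇒ 9c, clock 55
[7] DMA t7→B (8c) ∥ CU A:t6 (5c) ⇒ 8c, clock 63
[8] DMA idle ∥ CU B:t7 (4c) ⇒ 4c, clock 67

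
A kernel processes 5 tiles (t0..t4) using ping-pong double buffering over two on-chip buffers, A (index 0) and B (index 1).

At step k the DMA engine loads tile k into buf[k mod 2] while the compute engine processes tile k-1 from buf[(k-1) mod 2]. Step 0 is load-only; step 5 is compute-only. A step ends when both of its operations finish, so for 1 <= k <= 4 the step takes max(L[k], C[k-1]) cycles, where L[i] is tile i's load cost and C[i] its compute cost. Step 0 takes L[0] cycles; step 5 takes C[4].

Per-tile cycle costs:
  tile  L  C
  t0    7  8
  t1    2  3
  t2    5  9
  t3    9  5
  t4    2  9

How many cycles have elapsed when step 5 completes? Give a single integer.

end_cycle[5] = 43

k=0 load=t0/7c comp=- wait=7 total=7
k=1 load=t1/2c comp=t0/8c wait=8 total=15
k=2 load=t2/5c comp=t1/3c wait=5 total=20
k=3 load=t3/9c comp=t2/9c wait=9 total=29
k=4 load=t4/2c comp=t3/5c wait=5 total=34
k=5 load=- comp=t4/9c wait=9 total=43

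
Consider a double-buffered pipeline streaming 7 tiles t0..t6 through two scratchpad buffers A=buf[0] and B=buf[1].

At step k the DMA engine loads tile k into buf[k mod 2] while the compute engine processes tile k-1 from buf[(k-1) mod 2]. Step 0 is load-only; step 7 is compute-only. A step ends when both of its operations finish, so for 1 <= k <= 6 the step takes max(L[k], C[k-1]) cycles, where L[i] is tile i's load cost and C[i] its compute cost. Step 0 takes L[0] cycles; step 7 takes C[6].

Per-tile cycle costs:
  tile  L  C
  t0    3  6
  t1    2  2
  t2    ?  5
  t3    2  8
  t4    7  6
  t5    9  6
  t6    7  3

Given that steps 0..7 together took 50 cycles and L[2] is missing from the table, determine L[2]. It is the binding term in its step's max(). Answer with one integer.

step 0 = dur = L[0]=3 = 3
step 1 = dur = max(L[1]=2, C[0]=6) = 6
step 2 = dur = max(L[2]=?, C[1]=2) = L[2]  (unknown; binding)
step 3 = dur = max(L[3]=2, C[2]=5) = 5
step 4 = dur = max(L[4]=7, C[3]=8) = 8
step 5 = dur = max(L[5]=9, C[4]=6) = 9
step 6 = dur = max(L[6]=7, C[5]=6) = 7
step 7 = dur = C[6]=3 = 3
sum of known step durations = 41
dur[2] = total - known = 50 - 41 = 9
L[2] is the binding max in step 2, so L[2] = dur[2] = 9

L[2] = 9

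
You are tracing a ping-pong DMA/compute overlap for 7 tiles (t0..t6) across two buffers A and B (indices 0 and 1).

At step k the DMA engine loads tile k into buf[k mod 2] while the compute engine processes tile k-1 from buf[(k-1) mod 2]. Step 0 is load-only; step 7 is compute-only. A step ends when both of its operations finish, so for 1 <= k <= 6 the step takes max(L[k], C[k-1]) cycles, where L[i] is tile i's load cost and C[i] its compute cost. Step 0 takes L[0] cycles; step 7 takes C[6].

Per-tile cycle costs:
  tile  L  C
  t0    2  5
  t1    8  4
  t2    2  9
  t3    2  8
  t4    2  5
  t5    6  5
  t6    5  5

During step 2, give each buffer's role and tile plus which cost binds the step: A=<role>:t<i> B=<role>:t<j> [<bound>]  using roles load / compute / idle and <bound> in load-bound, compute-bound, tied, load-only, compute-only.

step 2: A=load:t2 B=compute:t1 [compute-bound]

  0. 2=2c; end=2; A:t0 B:-
  1. max(8,5)=8c; end=10; A:t0 B:t1
  2. max(2,4)=4c; end=14; A:t2 B:t1
  3. max(2,9)=9c; end=23; A:t2 B:t3
  4. max(2,8)=8c; end=31; A:t4 B:t3
  5. max(6,5)=6c; end=37; A:t4 B:t5
  6. max(5,5)=5c; end=42; A:t6 B:t5
  7. 5=5c; end=47; A:t6 B:t5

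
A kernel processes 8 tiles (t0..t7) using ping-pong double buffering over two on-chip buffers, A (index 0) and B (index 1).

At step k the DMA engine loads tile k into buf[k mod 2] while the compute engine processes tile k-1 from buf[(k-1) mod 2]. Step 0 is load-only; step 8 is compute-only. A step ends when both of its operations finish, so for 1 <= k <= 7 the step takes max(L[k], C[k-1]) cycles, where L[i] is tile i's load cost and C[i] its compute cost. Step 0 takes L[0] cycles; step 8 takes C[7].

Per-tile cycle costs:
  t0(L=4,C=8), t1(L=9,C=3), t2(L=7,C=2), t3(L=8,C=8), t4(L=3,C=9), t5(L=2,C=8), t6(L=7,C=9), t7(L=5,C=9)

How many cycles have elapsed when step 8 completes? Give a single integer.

end_cycle[8] = 71

step 0: L[0]=4 → dur=4, Σ=4 | A=load:t0 B=idle [load-only]
step 1: L[1]=9 C[0]=8 → dur=9, Σ=13 | A=compute:t0 B=load:t1 [load-bound]
step 2: L[2]=7 C[1]=3 → dur=7, Σ=20 | A=load:t2 B=compute:t1 [load-bound]
step 3: L[3]=8 C[2]=2 → dur=8, Σ=28 | A=compute:t2 B=load:t3 [load-bound]
step 4: L[4]=3 C[3]=8 → dur=8, Σ=36 | A=load:t4 B=compute:t3 [compute-bound]
step 5: L[5]=2 C[4]=9 → dur=9, Σ=45 | A=compute:t4 B=load:t5 [compute-bound]
step 6: L[6]=7 C[5]=8 → dur=8, Σ=53 | A=load:t6 B=compute:t5 [compute-bound]
step 7: L[7]=5 C[6]=9 → dur=9, Σ=62 | A=compute:t6 B=load:t7 [compute-bound]
step 8: C[7]=9 → dur=9, Σ=71 | A=idle B=compute:t7 [compute-only]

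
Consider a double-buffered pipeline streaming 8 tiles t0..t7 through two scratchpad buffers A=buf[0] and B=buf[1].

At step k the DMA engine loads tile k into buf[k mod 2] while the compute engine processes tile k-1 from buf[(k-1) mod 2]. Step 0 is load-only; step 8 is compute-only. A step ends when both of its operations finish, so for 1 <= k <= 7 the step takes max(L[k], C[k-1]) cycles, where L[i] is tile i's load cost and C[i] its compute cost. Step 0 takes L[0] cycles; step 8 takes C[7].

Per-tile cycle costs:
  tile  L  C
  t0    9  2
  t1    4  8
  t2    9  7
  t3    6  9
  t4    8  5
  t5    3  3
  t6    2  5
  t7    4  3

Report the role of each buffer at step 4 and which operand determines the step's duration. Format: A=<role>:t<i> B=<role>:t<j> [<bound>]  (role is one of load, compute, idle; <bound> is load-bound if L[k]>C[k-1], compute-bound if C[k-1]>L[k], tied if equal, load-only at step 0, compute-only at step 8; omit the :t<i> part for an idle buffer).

step 4: A=load:t4 B=compute:t3 [compute-bound]

[0] DMA t0→A (9c) ∥ CU idle ⇒ 9c, clock 9
[1] DMA t1→B (4c) ∥ CU A:t0 (2c) ⇒ 4c, clock 13
[2] DMA t2→A (9c) ∥ CU B:t1 (8c) ⇒ 9c, clock 22
[3] DMA t3→B (6c) ∥ CU A:t2 (7c) ⇒ 7c, clock 29
[4] DMA t4→A (8c) ∥ CU B:t3 (9c) ⇒ 9c, clock 38
[5] DMA t5→B (3c) ∥ CU A:t4 (5c) ⇒ 5c, clock 43
[6] DMA t6→A (2c) ∥ CU B:t5 (3c) ⇒ 3c, clock 46
[7] DMA t7→B (4c) ∥ CU A:t6 (5c) ⇒ 5c, clock 51
[8] DMA idle ∥ CU B:t7 (3c) ⇒ 3c, clock 54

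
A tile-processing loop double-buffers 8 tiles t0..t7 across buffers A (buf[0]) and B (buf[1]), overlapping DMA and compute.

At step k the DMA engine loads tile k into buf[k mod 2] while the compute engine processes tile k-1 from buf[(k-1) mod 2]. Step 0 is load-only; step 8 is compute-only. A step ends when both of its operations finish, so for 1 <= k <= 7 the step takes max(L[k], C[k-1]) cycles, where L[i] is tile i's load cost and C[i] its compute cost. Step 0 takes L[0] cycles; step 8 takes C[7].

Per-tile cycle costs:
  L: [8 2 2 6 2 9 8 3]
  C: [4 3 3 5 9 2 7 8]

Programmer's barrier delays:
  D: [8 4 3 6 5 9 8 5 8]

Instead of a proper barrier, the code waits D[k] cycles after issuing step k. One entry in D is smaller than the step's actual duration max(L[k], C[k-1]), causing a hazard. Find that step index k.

hazard at step 7

k=0 barrier L[0]=8→8c, D[0]=8 ok
k=1 barrier max(L[1]=2,C[0]=4)→4c, D[1]=4 ok
k=2 barrier max(L[2]=2,C[1]=3)→3c, D[2]=3 ok
k=3 barrier max(L[3]=6,C[2]=3)→6c, D[3]=6 ok
k=4 barrier max(L[4]=2,C[3]=5)→5c, D[4]=5 ok
k=5 barrier max(L[5]=9,C[4]=9)→9c, D[5]=9 ok
k=6 barrier max(L[6]=8,C[5]=2)→8c, D[6]=8 ok
k=7 barrier max(L[7]=3,C[6]=7)→7c, D[7]=5 SHORT
k=8 barrier C[7]=8→8c, D[8]=8 ok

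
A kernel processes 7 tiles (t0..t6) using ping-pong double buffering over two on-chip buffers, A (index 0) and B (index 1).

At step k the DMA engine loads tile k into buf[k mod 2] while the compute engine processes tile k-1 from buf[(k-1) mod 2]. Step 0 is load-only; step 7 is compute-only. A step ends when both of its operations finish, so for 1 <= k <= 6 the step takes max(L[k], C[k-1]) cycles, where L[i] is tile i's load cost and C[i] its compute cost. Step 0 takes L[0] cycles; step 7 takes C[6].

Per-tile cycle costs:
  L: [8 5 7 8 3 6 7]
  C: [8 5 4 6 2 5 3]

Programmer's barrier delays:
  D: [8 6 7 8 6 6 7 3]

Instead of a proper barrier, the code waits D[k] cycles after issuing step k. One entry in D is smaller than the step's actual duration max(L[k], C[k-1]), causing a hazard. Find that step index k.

hazard at step 1

[0] required=L[0]=8=8 vs D=8 ok
[1] required=max(L[1]=5,C[0]=8)=8 vs D=6 SHORT
[2] required=max(L[2]=7,C[1]=5)=7 vs D=7 ok
[3] required=max(L[3]=8,C[2]=4)=8 vs D=8 ok
[4] required=max(L[4]=3,C[3]=6)=6 vs D=6 ok
[5] required=max(L[5]=6,C[4]=2)=6 vs D=6 ok
[6] required=max(L[6]=7,C[5]=5)=7 vs D=7 ok
[7] required=C[6]=3=3 vs D=3 ok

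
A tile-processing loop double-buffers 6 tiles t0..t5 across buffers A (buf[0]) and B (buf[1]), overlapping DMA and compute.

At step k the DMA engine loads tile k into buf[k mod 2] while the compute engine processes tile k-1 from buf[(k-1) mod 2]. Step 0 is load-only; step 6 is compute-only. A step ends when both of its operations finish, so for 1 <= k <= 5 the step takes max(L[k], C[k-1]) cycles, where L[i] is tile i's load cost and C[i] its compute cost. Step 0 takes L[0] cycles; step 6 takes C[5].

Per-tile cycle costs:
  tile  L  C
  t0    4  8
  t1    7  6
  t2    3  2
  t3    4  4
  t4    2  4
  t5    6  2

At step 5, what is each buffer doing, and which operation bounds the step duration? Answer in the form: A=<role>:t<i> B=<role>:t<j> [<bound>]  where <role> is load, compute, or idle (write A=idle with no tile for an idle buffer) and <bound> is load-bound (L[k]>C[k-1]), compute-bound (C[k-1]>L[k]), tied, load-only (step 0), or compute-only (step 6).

k=0 load=t0/4c comp=- wait=4 total=4
k=1 load=t1/7c comp=t0/8c wait=8 total=12
k=2 load=t2/3c comp=t1/6c wait=6 total=18
k=3 load=t3/4c comp=t2/2c wait=4 total=22
k=4 load=t4/2c comp=t3/4c wait=4 total=26
k=5 load=t5/6c comp=t4/4c wait=6 total=32
k=6 load=- comp=t5/2c wait=2 total=34

step 5: A=compute:t4 B=load:t5 [load-bound]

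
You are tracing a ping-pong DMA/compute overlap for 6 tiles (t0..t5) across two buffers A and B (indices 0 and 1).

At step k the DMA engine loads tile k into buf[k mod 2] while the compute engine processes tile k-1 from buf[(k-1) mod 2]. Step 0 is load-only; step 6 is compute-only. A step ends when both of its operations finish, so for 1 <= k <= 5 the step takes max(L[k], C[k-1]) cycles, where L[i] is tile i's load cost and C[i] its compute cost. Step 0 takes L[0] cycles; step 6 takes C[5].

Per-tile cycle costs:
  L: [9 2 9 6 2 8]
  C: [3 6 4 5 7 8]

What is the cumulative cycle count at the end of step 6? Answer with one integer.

k=0 load=t0/9c comp=- wait=9 total=9
k=1 load=t1/2c comp=t0/3c wait=3 total=12
k=2 load=t2/9c comp=t1/6c wait=9 total=21
k=3 load=t3/6c comp=t2/4c wait=6 total=27
k=4 load=t4/2c comp=t3/5c wait=5 total=32
k=5 load=t5/8c comp=t4/7c wait=8 total=40
k=6 load=- comp=t5/8c wait=8 total=48

end_cycle[6] = 48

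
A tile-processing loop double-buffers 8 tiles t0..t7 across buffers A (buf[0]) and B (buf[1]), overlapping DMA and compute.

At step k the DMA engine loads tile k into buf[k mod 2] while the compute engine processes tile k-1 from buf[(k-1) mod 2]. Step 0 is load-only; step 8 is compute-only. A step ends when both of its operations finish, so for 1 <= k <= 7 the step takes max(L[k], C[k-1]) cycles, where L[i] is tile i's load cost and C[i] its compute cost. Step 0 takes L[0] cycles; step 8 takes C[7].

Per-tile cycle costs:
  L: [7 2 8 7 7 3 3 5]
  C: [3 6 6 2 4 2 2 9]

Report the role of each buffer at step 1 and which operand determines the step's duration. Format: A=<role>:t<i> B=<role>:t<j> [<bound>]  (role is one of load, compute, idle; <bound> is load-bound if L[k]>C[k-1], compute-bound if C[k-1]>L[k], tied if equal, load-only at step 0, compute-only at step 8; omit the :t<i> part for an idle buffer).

[0] DMA t0→A (7c) ∥ CU idle ⇒ 7c, clock 7
[1] DMA t1→B (2c) ∥ CU A:t0 (3c) ⇒ 3c, clock 10
[2] DMA t2→A (8c) ∥ CU B:t1 (6c) ⇒ 8c, clock 18
[3] DMA t3→B (7c) ∥ CU A:t2 (6c) ⇒ 7c, clock 25
[4] DMA t4→A (7c) ∥ CU B:t3 (2c) ⇒ 7c, clock 32
[5] DMA t5→B (3c) ∥ CU A:t4 (4c) ⇒ 4c, clock 36
[6] DMA t6→A (3c) ∥ CU B:t5 (2c) ⇒ 3c, clock 39
[7] DMA t7→B (5c) ∥ CU A:t6 (2c) ⇒ 5c, clock 44
[8] DMA idle ∥ CU B:t7 (9c) ⇒ 9c, clock 53

step 1: A=compute:t0 B=load:t1 [compute-bound]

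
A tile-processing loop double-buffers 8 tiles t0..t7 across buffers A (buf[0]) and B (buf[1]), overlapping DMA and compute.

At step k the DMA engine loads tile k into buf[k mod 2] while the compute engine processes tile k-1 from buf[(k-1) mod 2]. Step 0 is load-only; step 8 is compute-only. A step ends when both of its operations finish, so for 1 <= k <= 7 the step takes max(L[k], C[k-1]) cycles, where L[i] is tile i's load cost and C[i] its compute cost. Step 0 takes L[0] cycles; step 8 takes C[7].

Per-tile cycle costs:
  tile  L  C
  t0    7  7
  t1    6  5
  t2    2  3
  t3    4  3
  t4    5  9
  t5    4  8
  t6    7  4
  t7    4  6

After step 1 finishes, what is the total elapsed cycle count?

[0] DMA t0→A (7c) ∥ CU idle ⇒ 7c, clock 7
[1] DMA t1→B (6c) ∥ CU A:t0 (7c) ⇒ 7c, clock 14
[2] DMA t2→A (2c) ∥ CU B:t1 (5c) ⇒ 5c, clock 19
[3] DMA t3→B (4c) ∥ CU A:t2 (3c) ⇒ 4c, clock 23
[4] DMA t4→A (5c) ∥ CU B:t3 (3c) ⇒ 5c, clock 28
[5] DMA t5→B (4c) ∥ CU A:t4 (9c) ⇒ 9c, clock 37
[6] DMA t6→A (7c) ∥ CU B:t5 (8c) ⇒ 8c, clock 45
[7] DMA t7→B (4c) ∥ CU A:t6 (4c) ⇒ 4c, clock 49
[8] DMA idle ∥ CU B:t7 (6c) ⇒ 6c, clock 55

end_cycle[1] = 14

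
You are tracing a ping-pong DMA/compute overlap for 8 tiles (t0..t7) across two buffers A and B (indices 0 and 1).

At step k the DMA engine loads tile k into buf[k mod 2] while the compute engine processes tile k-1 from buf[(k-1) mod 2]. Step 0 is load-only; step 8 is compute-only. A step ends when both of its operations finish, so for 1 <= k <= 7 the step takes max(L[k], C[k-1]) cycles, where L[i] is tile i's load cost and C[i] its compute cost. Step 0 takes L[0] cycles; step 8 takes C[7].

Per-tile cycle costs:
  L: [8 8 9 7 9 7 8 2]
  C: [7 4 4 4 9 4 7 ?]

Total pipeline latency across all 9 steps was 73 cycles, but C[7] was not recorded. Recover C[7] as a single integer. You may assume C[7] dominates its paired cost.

C[7] = 8

step 0 | dur = L[0]=8 = 8
step 1 | dur = max(L[1]=8, C[0]=7) = 8
step 2 | dur = max(L[2]=9, C[1]=4) = 9
step 3 | dur = max(L[3]=7, C[2]=4) = 7
step 4 | dur = max(L[4]=9, C[3]=4) = 9
step 5 | dur = max(L[5]=7, C[4]=9) = 9
step 6 | dur = max(L[6]=8, C[5]=4) = 8
step 7 | dur = max(L[7]=2, C[6]=7) = 7
step 8 | dur = C[7]=? = C[7]  (unknown; binding)
sum of known step durations = 65
dur[8] = total - known = 73 - 65 = 8
C[7] is the binding max in step 8, so C[7] = dur[8] = 8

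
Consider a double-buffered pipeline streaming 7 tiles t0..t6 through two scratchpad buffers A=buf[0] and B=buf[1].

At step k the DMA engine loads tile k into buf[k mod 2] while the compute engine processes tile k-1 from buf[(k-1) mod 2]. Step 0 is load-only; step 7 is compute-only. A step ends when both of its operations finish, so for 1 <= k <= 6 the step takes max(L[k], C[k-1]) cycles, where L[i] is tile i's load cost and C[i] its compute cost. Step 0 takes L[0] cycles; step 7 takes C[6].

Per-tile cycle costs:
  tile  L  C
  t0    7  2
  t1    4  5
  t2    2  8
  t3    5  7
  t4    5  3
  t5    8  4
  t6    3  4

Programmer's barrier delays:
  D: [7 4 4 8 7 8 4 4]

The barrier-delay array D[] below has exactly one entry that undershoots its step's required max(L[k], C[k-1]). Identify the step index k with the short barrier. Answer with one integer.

hazard at step 2

[0] required=L[0]=7=7 vs D=7 ok
[1] required=max(L[1]=4,C[0]=2)=4 vs D=4 ok
[2] required=max(L[2]=2,C[1]=5)=5 vs D=4 SHORT
[3] required=max(L[3]=5,C[2]=8)=8 vs D=8 ok
[4] required=max(L[4]=5,C[3]=7)=7 vs D=7 ok
[5] required=max(L[5]=8,C[4]=3)=8 vs D=8 ok
[6] required=max(L[6]=3,C[5]=4)=4 vs D=4 ok
[7] required=C[6]=4=4 vs D=4 ok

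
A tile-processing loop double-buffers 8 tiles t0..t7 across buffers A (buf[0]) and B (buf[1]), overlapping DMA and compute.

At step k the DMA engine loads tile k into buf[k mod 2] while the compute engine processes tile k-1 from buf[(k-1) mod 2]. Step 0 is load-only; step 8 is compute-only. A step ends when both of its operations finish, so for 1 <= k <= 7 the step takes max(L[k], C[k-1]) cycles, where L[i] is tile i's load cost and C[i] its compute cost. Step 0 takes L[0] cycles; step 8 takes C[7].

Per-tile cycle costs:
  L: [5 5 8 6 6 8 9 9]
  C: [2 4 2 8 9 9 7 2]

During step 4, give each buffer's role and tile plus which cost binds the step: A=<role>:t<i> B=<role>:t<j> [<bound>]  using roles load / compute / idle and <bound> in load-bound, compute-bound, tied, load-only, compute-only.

step 4: A=load:t4 B=compute:t3 [compute-bound]

step 0: L[0]=5 → dur=5, Σ=5 | A=load:t0 B=idle [load-only]
step 1: L[1]=5 C[0]=2 → dur=5, Σ=10 | A=compute:t0 B=load:t1 [load-bound]
step 2: L[2]=8 C[1]=4 → dur=8, Σ=18 | A=load:t2 B=compute:t1 [load-bound]
step 3: L[3]=6 C[2]=2 → dur=6, Σ=24 | A=compute:t2 B=load:t3 [load-bound]
step 4: L[4]=6 C[3]=8 → dur=8, Σ=32 | A=load:t4 B=compute:t3 [compute-bound]
step 5: L[5]=8 C[4]=9 → dur=9, Σ=41 | A=compute:t4 B=load:t5 [compute-bound]
step 6: L[6]=9 C[5]=9 → dur=9, Σ=50 | A=load:t6 B=compute:t5 [tied]
step 7: L[7]=9 C[6]=7 → dur=9, Σ=59 | A=compute:t6 B=load:t7 [load-bound]
step 8: C[7]=2 → dur=2, Σ=61 | A=idle B=compute:t7 [compute-only]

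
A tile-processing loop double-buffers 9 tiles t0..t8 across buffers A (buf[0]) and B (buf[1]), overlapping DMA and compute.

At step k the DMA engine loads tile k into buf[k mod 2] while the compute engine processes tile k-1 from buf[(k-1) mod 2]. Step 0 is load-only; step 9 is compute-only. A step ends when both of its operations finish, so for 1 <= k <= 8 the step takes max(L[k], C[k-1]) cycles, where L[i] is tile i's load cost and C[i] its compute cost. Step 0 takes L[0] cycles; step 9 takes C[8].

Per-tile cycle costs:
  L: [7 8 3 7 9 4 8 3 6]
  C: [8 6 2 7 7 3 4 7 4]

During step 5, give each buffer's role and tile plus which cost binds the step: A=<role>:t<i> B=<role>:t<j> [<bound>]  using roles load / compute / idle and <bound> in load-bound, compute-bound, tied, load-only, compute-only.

  0. 7=7c; end=7; A:t0 B:-
  1. max(8,8)=8c; end=15; A:t0 B:t1
  2. max(3,6)=6c; end=21; A:t2 B:t1
  3. max(7,2)=7c; end=28; A:t2 B:t3
  4. max(9,7)=9c; end=37; A:t4 B:t3
  5. max(4,7)=7c; end=44; A:t4 B:t5
  6. max(8,3)=8c; end=52; A:t6 B:t5
  7. max(3,4)=4c; end=56; A:t6 B:t7
  8. max(6,7)=7c; end=63; A:t8 B:t7
  9. 4=4c; end=67; A:t8 B:t7

step 5: A=compute:t4 B=load:t5 [compute-bound]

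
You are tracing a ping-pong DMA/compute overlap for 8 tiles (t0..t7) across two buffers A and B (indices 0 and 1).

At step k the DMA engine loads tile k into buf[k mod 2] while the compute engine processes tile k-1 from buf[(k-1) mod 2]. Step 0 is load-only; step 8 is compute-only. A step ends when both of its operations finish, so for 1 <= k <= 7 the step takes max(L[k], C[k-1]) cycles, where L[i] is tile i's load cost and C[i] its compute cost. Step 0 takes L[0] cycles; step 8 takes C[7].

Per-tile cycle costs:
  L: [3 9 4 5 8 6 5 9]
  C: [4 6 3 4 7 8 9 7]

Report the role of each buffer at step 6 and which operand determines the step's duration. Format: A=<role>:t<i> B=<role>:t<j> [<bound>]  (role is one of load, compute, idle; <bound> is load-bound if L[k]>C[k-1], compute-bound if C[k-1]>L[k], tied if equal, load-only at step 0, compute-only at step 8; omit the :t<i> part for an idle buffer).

step 0: L[0]=3 → dur=3, Σ=3 | A=load:t0 B=idle [load-only]
step 1: L[1]=9 C[0]=4 → dur=9, Σ=12 | A=compute:t0 B=load:t1 [load-bound]
step 2: L[2]=4 C[1]=6 → dur=6, Σ=18 | A=load:t2 B=compute:t1 [compute-bound]
step 3: L[3]=5 C[2]=3 → dur=5, Σ=23 | A=compute:t2 B=load:t3 [load-bound]
step 4: L[4]=8 C[3]=4 → dur=8, Σ=31 | A=load:t4 B=compute:t3 [load-bound]
step 5: L[5]=6 C[4]=7 → dur=7, Σ=38 | A=compute:t4 B=load:t5 [compute-bound]
step 6: L[6]=5 C[5]=8 → dur=8, Σ=46 | A=load:t6 B=compute:t5 [compute-bound]
step 7: L[7]=9 C[6]=9 → dur=9, Σ=55 | A=compute:t6 B=load:t7 [tied]
step 8: C[7]=7 → dur=7, Σ=62 | A=idle B=compute:t7 [compute-only]

step 6: A=load:t6 B=compute:t5 [compute-bound]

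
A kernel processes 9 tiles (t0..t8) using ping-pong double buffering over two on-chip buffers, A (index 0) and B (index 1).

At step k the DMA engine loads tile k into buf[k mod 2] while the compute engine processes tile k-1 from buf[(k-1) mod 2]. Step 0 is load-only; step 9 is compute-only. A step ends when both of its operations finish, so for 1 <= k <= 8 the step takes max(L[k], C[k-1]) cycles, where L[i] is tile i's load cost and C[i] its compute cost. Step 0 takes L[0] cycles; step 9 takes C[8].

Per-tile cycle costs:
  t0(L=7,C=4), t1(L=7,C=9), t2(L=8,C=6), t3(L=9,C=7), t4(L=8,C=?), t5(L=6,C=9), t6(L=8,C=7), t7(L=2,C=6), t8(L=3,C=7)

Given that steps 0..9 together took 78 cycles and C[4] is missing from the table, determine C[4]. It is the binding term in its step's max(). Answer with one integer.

C[4] = 9

step 0: dur = L[0]=7 = 7
step 1: dur = max(L[1]=7, C[0]=4) = 7
step 2: dur = max(L[2]=8, C[1]=9) = 9
step 3: dur = max(L[3]=9, C[2]=6) = 9
step 4: dur = max(L[4]=8, C[3]=7) = 8
step 5: dur = max(L[5]=6, C[4]=?) = C[4]  (unknown; binding)
step 6: dur = max(L[6]=8, C[5]=9) = 9
step 7: dur = max(L[7]=2, C[6]=7) = 7
step 8: dur = max(L[8]=3, C[7]=6) = 6
step 9: dur = C[8]=7 = 7
sum of known step durations = 69
dur[5] = total - known = 78 - 69 = 9
C[4] is the binding max in step 5, so C[4] = dur[5] = 9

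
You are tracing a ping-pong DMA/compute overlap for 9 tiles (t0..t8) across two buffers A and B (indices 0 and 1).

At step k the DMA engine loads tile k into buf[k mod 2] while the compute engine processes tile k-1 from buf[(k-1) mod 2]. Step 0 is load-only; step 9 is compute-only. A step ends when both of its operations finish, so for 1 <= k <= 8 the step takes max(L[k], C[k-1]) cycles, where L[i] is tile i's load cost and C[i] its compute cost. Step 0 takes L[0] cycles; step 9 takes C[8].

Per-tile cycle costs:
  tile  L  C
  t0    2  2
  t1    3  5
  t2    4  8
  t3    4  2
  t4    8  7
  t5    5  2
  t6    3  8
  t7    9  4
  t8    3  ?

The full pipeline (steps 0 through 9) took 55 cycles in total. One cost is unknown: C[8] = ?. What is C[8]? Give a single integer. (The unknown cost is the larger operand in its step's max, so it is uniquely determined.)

C[8] = 6

step 0 = dur = L[0]=2 = 2
step 1 = dur = max(L[1]=3, C[0]=2) = 3
step 2 = dur = max(L[2]=4, C[1]=5) = 5
step 3 = dur = max(L[3]=4, C[2]=8) = 8
step 4 = dur = max(L[4]=8, C[3]=2) = 8
step 5 = dur = max(L[5]=5, C[4]=7) = 7
step 6 = dur = max(L[6]=3, C[5]=2) = 3
step 7 = dur = max(L[7]=9, C[6]=8) = 9
step 8 = dur = max(L[8]=3, C[7]=4) = 4
step 9 = dur = C[8]=? = C[8]  (unknown; binding)
sum of known step durations = 49
dur[9] = total - known = 55 - 49 = 6
C[8] is the binding max in step 9, so C[8] = dur[9] = 6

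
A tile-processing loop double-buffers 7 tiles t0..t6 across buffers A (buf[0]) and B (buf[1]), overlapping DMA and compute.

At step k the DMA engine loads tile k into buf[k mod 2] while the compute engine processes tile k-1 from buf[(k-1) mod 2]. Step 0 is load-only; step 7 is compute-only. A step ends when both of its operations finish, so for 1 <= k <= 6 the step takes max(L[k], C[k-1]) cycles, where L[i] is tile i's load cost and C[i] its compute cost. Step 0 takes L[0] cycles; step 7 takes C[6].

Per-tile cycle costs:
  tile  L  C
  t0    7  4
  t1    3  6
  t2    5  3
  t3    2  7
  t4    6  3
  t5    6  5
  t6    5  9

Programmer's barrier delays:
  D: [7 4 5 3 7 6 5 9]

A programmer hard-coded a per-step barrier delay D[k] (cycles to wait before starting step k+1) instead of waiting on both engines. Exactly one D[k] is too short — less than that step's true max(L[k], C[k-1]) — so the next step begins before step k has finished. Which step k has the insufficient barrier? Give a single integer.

hazard at step 2

k=0 barrier L[0]=7→7c, D[0]=7 ok
k=1 barrier max(L[1]=3,C[0]=4)→4c, D[1]=4 ok
k=2 barrier max(L[2]=5,C[1]=6)→6c, D[2]=5 SHORT
k=3 barrier max(L[3]=2,C[2]=3)→3c, D[3]=3 ok
k=4 barrier max(L[4]=6,C[3]=7)→7c, D[4]=7 ok
k=5 barrier max(L[5]=6,C[4]=3)→6c, D[5]=6 ok
k=6 barrier max(L[6]=5,C[5]=5)→5c, D[6]=5 ok
k=7 barrier C[6]=9→9c, D[7]=9 ok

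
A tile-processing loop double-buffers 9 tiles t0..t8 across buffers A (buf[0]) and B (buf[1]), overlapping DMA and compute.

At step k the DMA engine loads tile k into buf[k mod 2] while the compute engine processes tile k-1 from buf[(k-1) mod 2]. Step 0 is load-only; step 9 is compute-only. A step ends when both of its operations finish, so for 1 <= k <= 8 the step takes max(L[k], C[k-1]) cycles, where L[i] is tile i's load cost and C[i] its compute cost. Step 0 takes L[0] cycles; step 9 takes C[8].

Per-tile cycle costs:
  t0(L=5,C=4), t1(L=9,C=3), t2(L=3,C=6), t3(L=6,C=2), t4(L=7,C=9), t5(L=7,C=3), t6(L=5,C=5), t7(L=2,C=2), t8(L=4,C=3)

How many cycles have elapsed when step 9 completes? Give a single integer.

end_cycle[9] = 56

k=0 load=t0/5c comp=- wait=5 total=5
k=1 load=t1/9c comp=t0/4c wait=9 total=14
k=2 load=t2/3c comp=t1/3c wait=3 total=17
k=3 load=t3/6c comp=t2/6c wait=6 total=23
k=4 load=t4/7c comp=t3/2c wait=7 total=30
k=5 load=t5/7c comp=t4/9c wait=9 total=39
k=6 load=t6/5c comp=t5/3c wait=5 total=44
k=7 load=t7/2c comp=t6/5c wait=5 total=49
k=8 load=t8/4c comp=t7/2c wait=4 total=53
k=9 load=- comp=t8/3c wait=3 total=56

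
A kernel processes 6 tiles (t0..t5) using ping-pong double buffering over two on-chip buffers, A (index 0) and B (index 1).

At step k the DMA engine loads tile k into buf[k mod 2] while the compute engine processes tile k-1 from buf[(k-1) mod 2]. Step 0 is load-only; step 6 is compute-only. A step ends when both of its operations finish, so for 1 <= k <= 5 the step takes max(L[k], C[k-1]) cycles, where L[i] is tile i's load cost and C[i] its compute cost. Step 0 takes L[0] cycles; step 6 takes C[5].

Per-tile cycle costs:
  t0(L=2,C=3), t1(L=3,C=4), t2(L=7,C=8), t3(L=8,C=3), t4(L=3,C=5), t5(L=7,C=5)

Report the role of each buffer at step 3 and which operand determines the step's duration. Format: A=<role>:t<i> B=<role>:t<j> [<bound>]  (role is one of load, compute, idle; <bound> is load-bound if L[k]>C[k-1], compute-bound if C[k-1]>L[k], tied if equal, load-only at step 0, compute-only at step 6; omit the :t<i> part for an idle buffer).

  0. 2=2c; end=2; A:t0 B:-
  1. max(3,3)=3c; end=5; A:t0 B:t1
  2. max(7,4)=7c; end=12; A:t2 B:t1
  3. max(8,8)=8c; end=20; A:t2 B:t3
  4. max(3,3)=3c; end=23; A:t4 B:t3
  5. max(7,5)=7c; end=30; A:t4 B:t5
  6. 5=5c; end=35; A:t4 B:t5

step 3: A=compute:t2 B=load:t3 [tied]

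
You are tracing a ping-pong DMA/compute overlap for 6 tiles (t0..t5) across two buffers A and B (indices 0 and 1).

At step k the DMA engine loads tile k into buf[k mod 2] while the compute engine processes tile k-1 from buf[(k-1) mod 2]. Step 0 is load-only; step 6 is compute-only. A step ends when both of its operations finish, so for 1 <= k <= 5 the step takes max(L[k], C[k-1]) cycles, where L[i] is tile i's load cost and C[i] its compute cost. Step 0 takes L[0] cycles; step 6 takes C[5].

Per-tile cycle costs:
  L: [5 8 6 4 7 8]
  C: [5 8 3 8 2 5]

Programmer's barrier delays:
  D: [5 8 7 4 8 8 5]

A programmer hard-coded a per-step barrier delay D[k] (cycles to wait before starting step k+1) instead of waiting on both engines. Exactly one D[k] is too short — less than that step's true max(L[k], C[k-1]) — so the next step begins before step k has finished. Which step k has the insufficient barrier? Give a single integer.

hazard at step 2

step 0: need L[0]=5 = 5; D[0]=5 ok
step 1: need max(L[1]=8,C[0]=5) = 8; D[1]=8 ok
step 2: need max(L[2]=6,C[1]=8) = 8; D[2]=7 SHORT
step 3: need max(L[3]=4,C[2]=3) = 4; D[3]=4 ok
step 4: need max(L[4]=7,C[3]=8) = 8; D[4]=8 ok
step 5: need max(L[5]=8,C[4]=2) = 8; D[5]=8 ok
step 6: need C[5]=5 = 5; D[6]=5 ok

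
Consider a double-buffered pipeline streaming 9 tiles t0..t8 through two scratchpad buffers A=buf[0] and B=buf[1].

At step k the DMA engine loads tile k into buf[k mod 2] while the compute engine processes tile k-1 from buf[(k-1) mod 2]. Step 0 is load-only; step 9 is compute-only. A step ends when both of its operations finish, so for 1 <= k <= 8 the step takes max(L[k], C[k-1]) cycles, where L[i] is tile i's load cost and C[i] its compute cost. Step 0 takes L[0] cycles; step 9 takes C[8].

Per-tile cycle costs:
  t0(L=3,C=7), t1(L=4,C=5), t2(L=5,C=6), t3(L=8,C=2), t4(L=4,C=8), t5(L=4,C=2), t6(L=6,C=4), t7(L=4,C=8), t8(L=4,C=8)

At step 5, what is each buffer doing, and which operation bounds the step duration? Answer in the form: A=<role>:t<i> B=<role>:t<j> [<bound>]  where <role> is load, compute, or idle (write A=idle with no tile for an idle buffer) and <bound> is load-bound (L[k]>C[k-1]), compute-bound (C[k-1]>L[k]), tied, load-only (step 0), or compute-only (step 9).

step 0: L[0]=3 → dur=3, Σ=3 | A=load:t0 B=idle [load-only]
step 1: L[1]=4 C[0]=7 → dur=7, Σ=10 | A=compute:t0 B=load:t1 [compute-bound]
step 2: L[2]=5 C[1]=5 → dur=5, Σ=15 | A=load:t2 B=compute:t1 [tied]
step 3: L[3]=8 C[2]=6 → dur=8, Σ=23 | A=compute:t2 B=load:t3 [load-bound]
step 4: L[4]=4 C[3]=2 → dur=4, Σ=27 | A=load:t4 B=compute:t3 [load-bound]
step 5: L[5]=4 C[4]=8 → dur=8, Σ=35 | A=compute:t4 B=load:t5 [compute-bound]
step 6: L[6]=6 C[5]=2 → dur=6, Σ=41 | A=load:t6 B=compute:t5 [load-bound]
step 7: L[7]=4 C[6]=4 → dur=4, Σ=45 | A=compute:t6 B=load:t7 [tied]
step 8: L[8]=4 C[7]=8 → dur=8, Σ=53 | A=load:t8 B=compute:t7 [compute-bound]
step 9: C[8]=8 → dur=8, Σ=61 | A=compute:t8 B=idle [compute-only]

step 5: A=compute:t4 B=load:t5 [compute-bound]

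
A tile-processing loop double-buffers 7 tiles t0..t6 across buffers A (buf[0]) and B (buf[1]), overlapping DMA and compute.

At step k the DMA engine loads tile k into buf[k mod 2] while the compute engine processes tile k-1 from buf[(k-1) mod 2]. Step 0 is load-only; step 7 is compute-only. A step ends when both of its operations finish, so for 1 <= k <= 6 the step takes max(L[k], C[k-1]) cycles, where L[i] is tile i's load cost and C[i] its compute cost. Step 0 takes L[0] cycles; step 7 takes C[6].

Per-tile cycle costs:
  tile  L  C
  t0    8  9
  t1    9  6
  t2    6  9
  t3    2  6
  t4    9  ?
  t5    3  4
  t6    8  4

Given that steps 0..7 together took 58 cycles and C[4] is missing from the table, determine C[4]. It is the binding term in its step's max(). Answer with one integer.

step 0 → dur = L[0]=8 = 8
step 1 → dur = max(L[1]=9, C[0]=9) = 9
step 2 → dur = max(L[2]=6, C[1]=6) = 6
step 3 → dur = max(L[3]=2, C[2]=9) = 9
step 4 → dur = max(L[4]=9, C[3]=6) = 9
step 5 → dur = max(L[5]=3, C[4]=?) = C[4]  (unknown; binding)
step 6 → dur = max(L[6]=8, C[5]=4) = 8
step 7 → dur = C[6]=4 = 4
sum of known step durations = 53
dur[5] = total - known = 58 - 53 = 5
C[4] is the binding max in step 5, so C[4] = dur[5] = 5

C[4] = 5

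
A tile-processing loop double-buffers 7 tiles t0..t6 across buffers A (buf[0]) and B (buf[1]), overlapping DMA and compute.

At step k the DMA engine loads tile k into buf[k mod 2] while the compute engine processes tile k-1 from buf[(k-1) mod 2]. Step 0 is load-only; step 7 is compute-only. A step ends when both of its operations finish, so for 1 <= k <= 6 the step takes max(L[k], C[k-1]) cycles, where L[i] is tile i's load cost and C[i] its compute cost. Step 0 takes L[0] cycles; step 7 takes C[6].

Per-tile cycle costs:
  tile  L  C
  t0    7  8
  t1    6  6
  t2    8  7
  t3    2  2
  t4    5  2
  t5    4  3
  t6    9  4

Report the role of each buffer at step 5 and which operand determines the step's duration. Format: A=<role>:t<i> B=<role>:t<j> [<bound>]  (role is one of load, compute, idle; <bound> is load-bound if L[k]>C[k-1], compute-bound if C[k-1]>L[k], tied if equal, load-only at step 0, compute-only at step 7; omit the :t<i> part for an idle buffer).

step 5: A=compute:t4 B=load:t5 [load-bound]

  0. 7=7c; end=7; A:t0 B:-
  1. max(6,8)=8c; end=15; A:t0 B:t1
  2. max(8,6)=8c; end=23; A:t2 B:t1
  3. max(2,7)=7c; end=30; A:t2 B:t3
  4. max(5,2)=5c; end=35; A:t4 B:t3
  5. max(4,2)=4c; end=39; A:t4 B:t5
  6. max(9,3)=9c; end=48; A:t6 B:t5
  7. 4=4c; end=52; A:t6 B:t5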